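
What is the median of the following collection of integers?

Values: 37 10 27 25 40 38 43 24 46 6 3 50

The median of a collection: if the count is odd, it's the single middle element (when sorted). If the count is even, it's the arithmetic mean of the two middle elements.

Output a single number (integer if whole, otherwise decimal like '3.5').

Answer: 32

Derivation:
Step 1: insert 37 -> lo=[37] (size 1, max 37) hi=[] (size 0) -> median=37
Step 2: insert 10 -> lo=[10] (size 1, max 10) hi=[37] (size 1, min 37) -> median=23.5
Step 3: insert 27 -> lo=[10, 27] (size 2, max 27) hi=[37] (size 1, min 37) -> median=27
Step 4: insert 25 -> lo=[10, 25] (size 2, max 25) hi=[27, 37] (size 2, min 27) -> median=26
Step 5: insert 40 -> lo=[10, 25, 27] (size 3, max 27) hi=[37, 40] (size 2, min 37) -> median=27
Step 6: insert 38 -> lo=[10, 25, 27] (size 3, max 27) hi=[37, 38, 40] (size 3, min 37) -> median=32
Step 7: insert 43 -> lo=[10, 25, 27, 37] (size 4, max 37) hi=[38, 40, 43] (size 3, min 38) -> median=37
Step 8: insert 24 -> lo=[10, 24, 25, 27] (size 4, max 27) hi=[37, 38, 40, 43] (size 4, min 37) -> median=32
Step 9: insert 46 -> lo=[10, 24, 25, 27, 37] (size 5, max 37) hi=[38, 40, 43, 46] (size 4, min 38) -> median=37
Step 10: insert 6 -> lo=[6, 10, 24, 25, 27] (size 5, max 27) hi=[37, 38, 40, 43, 46] (size 5, min 37) -> median=32
Step 11: insert 3 -> lo=[3, 6, 10, 24, 25, 27] (size 6, max 27) hi=[37, 38, 40, 43, 46] (size 5, min 37) -> median=27
Step 12: insert 50 -> lo=[3, 6, 10, 24, 25, 27] (size 6, max 27) hi=[37, 38, 40, 43, 46, 50] (size 6, min 37) -> median=32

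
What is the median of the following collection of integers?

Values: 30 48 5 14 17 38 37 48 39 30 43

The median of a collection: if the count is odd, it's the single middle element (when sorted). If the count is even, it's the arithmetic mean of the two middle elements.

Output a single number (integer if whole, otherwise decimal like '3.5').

Answer: 37

Derivation:
Step 1: insert 30 -> lo=[30] (size 1, max 30) hi=[] (size 0) -> median=30
Step 2: insert 48 -> lo=[30] (size 1, max 30) hi=[48] (size 1, min 48) -> median=39
Step 3: insert 5 -> lo=[5, 30] (size 2, max 30) hi=[48] (size 1, min 48) -> median=30
Step 4: insert 14 -> lo=[5, 14] (size 2, max 14) hi=[30, 48] (size 2, min 30) -> median=22
Step 5: insert 17 -> lo=[5, 14, 17] (size 3, max 17) hi=[30, 48] (size 2, min 30) -> median=17
Step 6: insert 38 -> lo=[5, 14, 17] (size 3, max 17) hi=[30, 38, 48] (size 3, min 30) -> median=23.5
Step 7: insert 37 -> lo=[5, 14, 17, 30] (size 4, max 30) hi=[37, 38, 48] (size 3, min 37) -> median=30
Step 8: insert 48 -> lo=[5, 14, 17, 30] (size 4, max 30) hi=[37, 38, 48, 48] (size 4, min 37) -> median=33.5
Step 9: insert 39 -> lo=[5, 14, 17, 30, 37] (size 5, max 37) hi=[38, 39, 48, 48] (size 4, min 38) -> median=37
Step 10: insert 30 -> lo=[5, 14, 17, 30, 30] (size 5, max 30) hi=[37, 38, 39, 48, 48] (size 5, min 37) -> median=33.5
Step 11: insert 43 -> lo=[5, 14, 17, 30, 30, 37] (size 6, max 37) hi=[38, 39, 43, 48, 48] (size 5, min 38) -> median=37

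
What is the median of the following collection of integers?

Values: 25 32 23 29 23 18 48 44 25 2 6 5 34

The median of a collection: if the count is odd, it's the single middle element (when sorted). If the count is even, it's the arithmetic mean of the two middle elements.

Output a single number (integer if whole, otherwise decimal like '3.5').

Answer: 25

Derivation:
Step 1: insert 25 -> lo=[25] (size 1, max 25) hi=[] (size 0) -> median=25
Step 2: insert 32 -> lo=[25] (size 1, max 25) hi=[32] (size 1, min 32) -> median=28.5
Step 3: insert 23 -> lo=[23, 25] (size 2, max 25) hi=[32] (size 1, min 32) -> median=25
Step 4: insert 29 -> lo=[23, 25] (size 2, max 25) hi=[29, 32] (size 2, min 29) -> median=27
Step 5: insert 23 -> lo=[23, 23, 25] (size 3, max 25) hi=[29, 32] (size 2, min 29) -> median=25
Step 6: insert 18 -> lo=[18, 23, 23] (size 3, max 23) hi=[25, 29, 32] (size 3, min 25) -> median=24
Step 7: insert 48 -> lo=[18, 23, 23, 25] (size 4, max 25) hi=[29, 32, 48] (size 3, min 29) -> median=25
Step 8: insert 44 -> lo=[18, 23, 23, 25] (size 4, max 25) hi=[29, 32, 44, 48] (size 4, min 29) -> median=27
Step 9: insert 25 -> lo=[18, 23, 23, 25, 25] (size 5, max 25) hi=[29, 32, 44, 48] (size 4, min 29) -> median=25
Step 10: insert 2 -> lo=[2, 18, 23, 23, 25] (size 5, max 25) hi=[25, 29, 32, 44, 48] (size 5, min 25) -> median=25
Step 11: insert 6 -> lo=[2, 6, 18, 23, 23, 25] (size 6, max 25) hi=[25, 29, 32, 44, 48] (size 5, min 25) -> median=25
Step 12: insert 5 -> lo=[2, 5, 6, 18, 23, 23] (size 6, max 23) hi=[25, 25, 29, 32, 44, 48] (size 6, min 25) -> median=24
Step 13: insert 34 -> lo=[2, 5, 6, 18, 23, 23, 25] (size 7, max 25) hi=[25, 29, 32, 34, 44, 48] (size 6, min 25) -> median=25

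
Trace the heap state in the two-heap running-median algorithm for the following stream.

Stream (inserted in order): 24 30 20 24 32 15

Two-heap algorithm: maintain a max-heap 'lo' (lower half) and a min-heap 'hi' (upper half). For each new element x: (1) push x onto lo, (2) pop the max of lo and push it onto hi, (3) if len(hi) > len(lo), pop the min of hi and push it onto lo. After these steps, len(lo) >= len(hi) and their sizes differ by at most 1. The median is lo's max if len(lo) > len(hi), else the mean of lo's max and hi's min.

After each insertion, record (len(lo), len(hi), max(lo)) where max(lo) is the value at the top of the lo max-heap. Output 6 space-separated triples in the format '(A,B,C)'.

Step 1: insert 24 -> lo=[24] hi=[] -> (len(lo)=1, len(hi)=0, max(lo)=24)
Step 2: insert 30 -> lo=[24] hi=[30] -> (len(lo)=1, len(hi)=1, max(lo)=24)
Step 3: insert 20 -> lo=[20, 24] hi=[30] -> (len(lo)=2, len(hi)=1, max(lo)=24)
Step 4: insert 24 -> lo=[20, 24] hi=[24, 30] -> (len(lo)=2, len(hi)=2, max(lo)=24)
Step 5: insert 32 -> lo=[20, 24, 24] hi=[30, 32] -> (len(lo)=3, len(hi)=2, max(lo)=24)
Step 6: insert 15 -> lo=[15, 20, 24] hi=[24, 30, 32] -> (len(lo)=3, len(hi)=3, max(lo)=24)

Answer: (1,0,24) (1,1,24) (2,1,24) (2,2,24) (3,2,24) (3,3,24)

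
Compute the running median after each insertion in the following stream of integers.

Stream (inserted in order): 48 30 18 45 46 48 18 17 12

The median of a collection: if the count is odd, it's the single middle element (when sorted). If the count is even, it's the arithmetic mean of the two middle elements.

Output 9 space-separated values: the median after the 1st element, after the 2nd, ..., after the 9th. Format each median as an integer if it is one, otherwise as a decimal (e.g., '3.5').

Step 1: insert 48 -> lo=[48] (size 1, max 48) hi=[] (size 0) -> median=48
Step 2: insert 30 -> lo=[30] (size 1, max 30) hi=[48] (size 1, min 48) -> median=39
Step 3: insert 18 -> lo=[18, 30] (size 2, max 30) hi=[48] (size 1, min 48) -> median=30
Step 4: insert 45 -> lo=[18, 30] (size 2, max 30) hi=[45, 48] (size 2, min 45) -> median=37.5
Step 5: insert 46 -> lo=[18, 30, 45] (size 3, max 45) hi=[46, 48] (size 2, min 46) -> median=45
Step 6: insert 48 -> lo=[18, 30, 45] (size 3, max 45) hi=[46, 48, 48] (size 3, min 46) -> median=45.5
Step 7: insert 18 -> lo=[18, 18, 30, 45] (size 4, max 45) hi=[46, 48, 48] (size 3, min 46) -> median=45
Step 8: insert 17 -> lo=[17, 18, 18, 30] (size 4, max 30) hi=[45, 46, 48, 48] (size 4, min 45) -> median=37.5
Step 9: insert 12 -> lo=[12, 17, 18, 18, 30] (size 5, max 30) hi=[45, 46, 48, 48] (size 4, min 45) -> median=30

Answer: 48 39 30 37.5 45 45.5 45 37.5 30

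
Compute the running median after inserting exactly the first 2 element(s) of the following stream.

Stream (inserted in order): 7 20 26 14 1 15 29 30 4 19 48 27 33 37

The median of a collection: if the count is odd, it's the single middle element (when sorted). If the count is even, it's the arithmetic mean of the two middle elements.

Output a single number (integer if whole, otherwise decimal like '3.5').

Step 1: insert 7 -> lo=[7] (size 1, max 7) hi=[] (size 0) -> median=7
Step 2: insert 20 -> lo=[7] (size 1, max 7) hi=[20] (size 1, min 20) -> median=13.5

Answer: 13.5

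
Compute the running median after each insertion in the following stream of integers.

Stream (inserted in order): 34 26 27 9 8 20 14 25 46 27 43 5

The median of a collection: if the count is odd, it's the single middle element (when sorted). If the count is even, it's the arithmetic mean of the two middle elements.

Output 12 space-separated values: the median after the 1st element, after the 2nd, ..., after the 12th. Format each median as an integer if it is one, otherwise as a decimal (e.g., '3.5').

Step 1: insert 34 -> lo=[34] (size 1, max 34) hi=[] (size 0) -> median=34
Step 2: insert 26 -> lo=[26] (size 1, max 26) hi=[34] (size 1, min 34) -> median=30
Step 3: insert 27 -> lo=[26, 27] (size 2, max 27) hi=[34] (size 1, min 34) -> median=27
Step 4: insert 9 -> lo=[9, 26] (size 2, max 26) hi=[27, 34] (size 2, min 27) -> median=26.5
Step 5: insert 8 -> lo=[8, 9, 26] (size 3, max 26) hi=[27, 34] (size 2, min 27) -> median=26
Step 6: insert 20 -> lo=[8, 9, 20] (size 3, max 20) hi=[26, 27, 34] (size 3, min 26) -> median=23
Step 7: insert 14 -> lo=[8, 9, 14, 20] (size 4, max 20) hi=[26, 27, 34] (size 3, min 26) -> median=20
Step 8: insert 25 -> lo=[8, 9, 14, 20] (size 4, max 20) hi=[25, 26, 27, 34] (size 4, min 25) -> median=22.5
Step 9: insert 46 -> lo=[8, 9, 14, 20, 25] (size 5, max 25) hi=[26, 27, 34, 46] (size 4, min 26) -> median=25
Step 10: insert 27 -> lo=[8, 9, 14, 20, 25] (size 5, max 25) hi=[26, 27, 27, 34, 46] (size 5, min 26) -> median=25.5
Step 11: insert 43 -> lo=[8, 9, 14, 20, 25, 26] (size 6, max 26) hi=[27, 27, 34, 43, 46] (size 5, min 27) -> median=26
Step 12: insert 5 -> lo=[5, 8, 9, 14, 20, 25] (size 6, max 25) hi=[26, 27, 27, 34, 43, 46] (size 6, min 26) -> median=25.5

Answer: 34 30 27 26.5 26 23 20 22.5 25 25.5 26 25.5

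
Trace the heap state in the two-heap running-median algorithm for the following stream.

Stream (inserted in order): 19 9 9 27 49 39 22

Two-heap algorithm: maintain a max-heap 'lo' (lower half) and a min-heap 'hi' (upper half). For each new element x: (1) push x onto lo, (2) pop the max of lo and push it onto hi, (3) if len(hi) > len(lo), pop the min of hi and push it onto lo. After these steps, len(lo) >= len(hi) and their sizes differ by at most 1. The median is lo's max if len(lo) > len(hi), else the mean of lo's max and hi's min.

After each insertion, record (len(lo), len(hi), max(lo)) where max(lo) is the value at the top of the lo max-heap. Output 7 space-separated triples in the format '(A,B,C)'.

Step 1: insert 19 -> lo=[19] hi=[] -> (len(lo)=1, len(hi)=0, max(lo)=19)
Step 2: insert 9 -> lo=[9] hi=[19] -> (len(lo)=1, len(hi)=1, max(lo)=9)
Step 3: insert 9 -> lo=[9, 9] hi=[19] -> (len(lo)=2, len(hi)=1, max(lo)=9)
Step 4: insert 27 -> lo=[9, 9] hi=[19, 27] -> (len(lo)=2, len(hi)=2, max(lo)=9)
Step 5: insert 49 -> lo=[9, 9, 19] hi=[27, 49] -> (len(lo)=3, len(hi)=2, max(lo)=19)
Step 6: insert 39 -> lo=[9, 9, 19] hi=[27, 39, 49] -> (len(lo)=3, len(hi)=3, max(lo)=19)
Step 7: insert 22 -> lo=[9, 9, 19, 22] hi=[27, 39, 49] -> (len(lo)=4, len(hi)=3, max(lo)=22)

Answer: (1,0,19) (1,1,9) (2,1,9) (2,2,9) (3,2,19) (3,3,19) (4,3,22)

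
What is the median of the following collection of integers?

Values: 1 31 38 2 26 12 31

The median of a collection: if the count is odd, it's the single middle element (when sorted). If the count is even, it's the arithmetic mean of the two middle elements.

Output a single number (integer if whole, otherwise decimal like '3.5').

Step 1: insert 1 -> lo=[1] (size 1, max 1) hi=[] (size 0) -> median=1
Step 2: insert 31 -> lo=[1] (size 1, max 1) hi=[31] (size 1, min 31) -> median=16
Step 3: insert 38 -> lo=[1, 31] (size 2, max 31) hi=[38] (size 1, min 38) -> median=31
Step 4: insert 2 -> lo=[1, 2] (size 2, max 2) hi=[31, 38] (size 2, min 31) -> median=16.5
Step 5: insert 26 -> lo=[1, 2, 26] (size 3, max 26) hi=[31, 38] (size 2, min 31) -> median=26
Step 6: insert 12 -> lo=[1, 2, 12] (size 3, max 12) hi=[26, 31, 38] (size 3, min 26) -> median=19
Step 7: insert 31 -> lo=[1, 2, 12, 26] (size 4, max 26) hi=[31, 31, 38] (size 3, min 31) -> median=26

Answer: 26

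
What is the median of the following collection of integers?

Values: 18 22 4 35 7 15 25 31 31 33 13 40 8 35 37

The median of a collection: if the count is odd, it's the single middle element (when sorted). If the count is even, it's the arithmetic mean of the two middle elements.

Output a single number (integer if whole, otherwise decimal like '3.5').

Answer: 25

Derivation:
Step 1: insert 18 -> lo=[18] (size 1, max 18) hi=[] (size 0) -> median=18
Step 2: insert 22 -> lo=[18] (size 1, max 18) hi=[22] (size 1, min 22) -> median=20
Step 3: insert 4 -> lo=[4, 18] (size 2, max 18) hi=[22] (size 1, min 22) -> median=18
Step 4: insert 35 -> lo=[4, 18] (size 2, max 18) hi=[22, 35] (size 2, min 22) -> median=20
Step 5: insert 7 -> lo=[4, 7, 18] (size 3, max 18) hi=[22, 35] (size 2, min 22) -> median=18
Step 6: insert 15 -> lo=[4, 7, 15] (size 3, max 15) hi=[18, 22, 35] (size 3, min 18) -> median=16.5
Step 7: insert 25 -> lo=[4, 7, 15, 18] (size 4, max 18) hi=[22, 25, 35] (size 3, min 22) -> median=18
Step 8: insert 31 -> lo=[4, 7, 15, 18] (size 4, max 18) hi=[22, 25, 31, 35] (size 4, min 22) -> median=20
Step 9: insert 31 -> lo=[4, 7, 15, 18, 22] (size 5, max 22) hi=[25, 31, 31, 35] (size 4, min 25) -> median=22
Step 10: insert 33 -> lo=[4, 7, 15, 18, 22] (size 5, max 22) hi=[25, 31, 31, 33, 35] (size 5, min 25) -> median=23.5
Step 11: insert 13 -> lo=[4, 7, 13, 15, 18, 22] (size 6, max 22) hi=[25, 31, 31, 33, 35] (size 5, min 25) -> median=22
Step 12: insert 40 -> lo=[4, 7, 13, 15, 18, 22] (size 6, max 22) hi=[25, 31, 31, 33, 35, 40] (size 6, min 25) -> median=23.5
Step 13: insert 8 -> lo=[4, 7, 8, 13, 15, 18, 22] (size 7, max 22) hi=[25, 31, 31, 33, 35, 40] (size 6, min 25) -> median=22
Step 14: insert 35 -> lo=[4, 7, 8, 13, 15, 18, 22] (size 7, max 22) hi=[25, 31, 31, 33, 35, 35, 40] (size 7, min 25) -> median=23.5
Step 15: insert 37 -> lo=[4, 7, 8, 13, 15, 18, 22, 25] (size 8, max 25) hi=[31, 31, 33, 35, 35, 37, 40] (size 7, min 31) -> median=25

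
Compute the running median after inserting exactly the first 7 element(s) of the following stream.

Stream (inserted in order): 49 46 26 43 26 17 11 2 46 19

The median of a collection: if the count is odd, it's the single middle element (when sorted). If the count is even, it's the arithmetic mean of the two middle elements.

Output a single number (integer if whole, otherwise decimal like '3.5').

Step 1: insert 49 -> lo=[49] (size 1, max 49) hi=[] (size 0) -> median=49
Step 2: insert 46 -> lo=[46] (size 1, max 46) hi=[49] (size 1, min 49) -> median=47.5
Step 3: insert 26 -> lo=[26, 46] (size 2, max 46) hi=[49] (size 1, min 49) -> median=46
Step 4: insert 43 -> lo=[26, 43] (size 2, max 43) hi=[46, 49] (size 2, min 46) -> median=44.5
Step 5: insert 26 -> lo=[26, 26, 43] (size 3, max 43) hi=[46, 49] (size 2, min 46) -> median=43
Step 6: insert 17 -> lo=[17, 26, 26] (size 3, max 26) hi=[43, 46, 49] (size 3, min 43) -> median=34.5
Step 7: insert 11 -> lo=[11, 17, 26, 26] (size 4, max 26) hi=[43, 46, 49] (size 3, min 43) -> median=26

Answer: 26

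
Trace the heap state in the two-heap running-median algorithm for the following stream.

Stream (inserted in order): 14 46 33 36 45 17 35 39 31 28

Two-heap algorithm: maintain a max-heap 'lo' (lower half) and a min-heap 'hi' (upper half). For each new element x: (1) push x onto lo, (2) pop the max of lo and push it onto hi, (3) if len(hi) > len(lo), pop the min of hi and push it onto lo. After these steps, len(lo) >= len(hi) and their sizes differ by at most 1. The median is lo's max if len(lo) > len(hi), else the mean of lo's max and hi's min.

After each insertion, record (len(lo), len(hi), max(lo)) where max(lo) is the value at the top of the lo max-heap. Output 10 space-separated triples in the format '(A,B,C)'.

Step 1: insert 14 -> lo=[14] hi=[] -> (len(lo)=1, len(hi)=0, max(lo)=14)
Step 2: insert 46 -> lo=[14] hi=[46] -> (len(lo)=1, len(hi)=1, max(lo)=14)
Step 3: insert 33 -> lo=[14, 33] hi=[46] -> (len(lo)=2, len(hi)=1, max(lo)=33)
Step 4: insert 36 -> lo=[14, 33] hi=[36, 46] -> (len(lo)=2, len(hi)=2, max(lo)=33)
Step 5: insert 45 -> lo=[14, 33, 36] hi=[45, 46] -> (len(lo)=3, len(hi)=2, max(lo)=36)
Step 6: insert 17 -> lo=[14, 17, 33] hi=[36, 45, 46] -> (len(lo)=3, len(hi)=3, max(lo)=33)
Step 7: insert 35 -> lo=[14, 17, 33, 35] hi=[36, 45, 46] -> (len(lo)=4, len(hi)=3, max(lo)=35)
Step 8: insert 39 -> lo=[14, 17, 33, 35] hi=[36, 39, 45, 46] -> (len(lo)=4, len(hi)=4, max(lo)=35)
Step 9: insert 31 -> lo=[14, 17, 31, 33, 35] hi=[36, 39, 45, 46] -> (len(lo)=5, len(hi)=4, max(lo)=35)
Step 10: insert 28 -> lo=[14, 17, 28, 31, 33] hi=[35, 36, 39, 45, 46] -> (len(lo)=5, len(hi)=5, max(lo)=33)

Answer: (1,0,14) (1,1,14) (2,1,33) (2,2,33) (3,2,36) (3,3,33) (4,3,35) (4,4,35) (5,4,35) (5,5,33)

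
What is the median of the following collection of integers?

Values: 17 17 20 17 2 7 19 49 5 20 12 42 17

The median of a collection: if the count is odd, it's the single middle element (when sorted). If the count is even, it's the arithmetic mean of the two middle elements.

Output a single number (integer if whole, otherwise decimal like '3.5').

Step 1: insert 17 -> lo=[17] (size 1, max 17) hi=[] (size 0) -> median=17
Step 2: insert 17 -> lo=[17] (size 1, max 17) hi=[17] (size 1, min 17) -> median=17
Step 3: insert 20 -> lo=[17, 17] (size 2, max 17) hi=[20] (size 1, min 20) -> median=17
Step 4: insert 17 -> lo=[17, 17] (size 2, max 17) hi=[17, 20] (size 2, min 17) -> median=17
Step 5: insert 2 -> lo=[2, 17, 17] (size 3, max 17) hi=[17, 20] (size 2, min 17) -> median=17
Step 6: insert 7 -> lo=[2, 7, 17] (size 3, max 17) hi=[17, 17, 20] (size 3, min 17) -> median=17
Step 7: insert 19 -> lo=[2, 7, 17, 17] (size 4, max 17) hi=[17, 19, 20] (size 3, min 17) -> median=17
Step 8: insert 49 -> lo=[2, 7, 17, 17] (size 4, max 17) hi=[17, 19, 20, 49] (size 4, min 17) -> median=17
Step 9: insert 5 -> lo=[2, 5, 7, 17, 17] (size 5, max 17) hi=[17, 19, 20, 49] (size 4, min 17) -> median=17
Step 10: insert 20 -> lo=[2, 5, 7, 17, 17] (size 5, max 17) hi=[17, 19, 20, 20, 49] (size 5, min 17) -> median=17
Step 11: insert 12 -> lo=[2, 5, 7, 12, 17, 17] (size 6, max 17) hi=[17, 19, 20, 20, 49] (size 5, min 17) -> median=17
Step 12: insert 42 -> lo=[2, 5, 7, 12, 17, 17] (size 6, max 17) hi=[17, 19, 20, 20, 42, 49] (size 6, min 17) -> median=17
Step 13: insert 17 -> lo=[2, 5, 7, 12, 17, 17, 17] (size 7, max 17) hi=[17, 19, 20, 20, 42, 49] (size 6, min 17) -> median=17

Answer: 17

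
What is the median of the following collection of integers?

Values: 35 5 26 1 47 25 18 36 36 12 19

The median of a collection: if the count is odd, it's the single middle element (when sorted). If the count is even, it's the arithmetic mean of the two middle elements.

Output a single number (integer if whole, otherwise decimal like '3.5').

Answer: 25

Derivation:
Step 1: insert 35 -> lo=[35] (size 1, max 35) hi=[] (size 0) -> median=35
Step 2: insert 5 -> lo=[5] (size 1, max 5) hi=[35] (size 1, min 35) -> median=20
Step 3: insert 26 -> lo=[5, 26] (size 2, max 26) hi=[35] (size 1, min 35) -> median=26
Step 4: insert 1 -> lo=[1, 5] (size 2, max 5) hi=[26, 35] (size 2, min 26) -> median=15.5
Step 5: insert 47 -> lo=[1, 5, 26] (size 3, max 26) hi=[35, 47] (size 2, min 35) -> median=26
Step 6: insert 25 -> lo=[1, 5, 25] (size 3, max 25) hi=[26, 35, 47] (size 3, min 26) -> median=25.5
Step 7: insert 18 -> lo=[1, 5, 18, 25] (size 4, max 25) hi=[26, 35, 47] (size 3, min 26) -> median=25
Step 8: insert 36 -> lo=[1, 5, 18, 25] (size 4, max 25) hi=[26, 35, 36, 47] (size 4, min 26) -> median=25.5
Step 9: insert 36 -> lo=[1, 5, 18, 25, 26] (size 5, max 26) hi=[35, 36, 36, 47] (size 4, min 35) -> median=26
Step 10: insert 12 -> lo=[1, 5, 12, 18, 25] (size 5, max 25) hi=[26, 35, 36, 36, 47] (size 5, min 26) -> median=25.5
Step 11: insert 19 -> lo=[1, 5, 12, 18, 19, 25] (size 6, max 25) hi=[26, 35, 36, 36, 47] (size 5, min 26) -> median=25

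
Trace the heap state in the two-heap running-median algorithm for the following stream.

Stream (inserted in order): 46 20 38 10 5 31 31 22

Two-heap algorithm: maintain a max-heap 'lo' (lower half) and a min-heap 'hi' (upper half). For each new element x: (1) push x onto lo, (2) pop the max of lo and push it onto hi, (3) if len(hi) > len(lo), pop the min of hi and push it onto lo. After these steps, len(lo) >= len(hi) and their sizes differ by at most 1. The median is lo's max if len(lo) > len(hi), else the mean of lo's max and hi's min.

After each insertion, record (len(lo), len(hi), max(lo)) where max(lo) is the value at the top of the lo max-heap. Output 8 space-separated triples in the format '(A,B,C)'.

Step 1: insert 46 -> lo=[46] hi=[] -> (len(lo)=1, len(hi)=0, max(lo)=46)
Step 2: insert 20 -> lo=[20] hi=[46] -> (len(lo)=1, len(hi)=1, max(lo)=20)
Step 3: insert 38 -> lo=[20, 38] hi=[46] -> (len(lo)=2, len(hi)=1, max(lo)=38)
Step 4: insert 10 -> lo=[10, 20] hi=[38, 46] -> (len(lo)=2, len(hi)=2, max(lo)=20)
Step 5: insert 5 -> lo=[5, 10, 20] hi=[38, 46] -> (len(lo)=3, len(hi)=2, max(lo)=20)
Step 6: insert 31 -> lo=[5, 10, 20] hi=[31, 38, 46] -> (len(lo)=3, len(hi)=3, max(lo)=20)
Step 7: insert 31 -> lo=[5, 10, 20, 31] hi=[31, 38, 46] -> (len(lo)=4, len(hi)=3, max(lo)=31)
Step 8: insert 22 -> lo=[5, 10, 20, 22] hi=[31, 31, 38, 46] -> (len(lo)=4, len(hi)=4, max(lo)=22)

Answer: (1,0,46) (1,1,20) (2,1,38) (2,2,20) (3,2,20) (3,3,20) (4,3,31) (4,4,22)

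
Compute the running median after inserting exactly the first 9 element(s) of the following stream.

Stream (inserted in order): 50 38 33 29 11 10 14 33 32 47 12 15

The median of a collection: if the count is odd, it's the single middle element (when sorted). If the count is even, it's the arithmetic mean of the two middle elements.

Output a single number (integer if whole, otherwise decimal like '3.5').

Answer: 32

Derivation:
Step 1: insert 50 -> lo=[50] (size 1, max 50) hi=[] (size 0) -> median=50
Step 2: insert 38 -> lo=[38] (size 1, max 38) hi=[50] (size 1, min 50) -> median=44
Step 3: insert 33 -> lo=[33, 38] (size 2, max 38) hi=[50] (size 1, min 50) -> median=38
Step 4: insert 29 -> lo=[29, 33] (size 2, max 33) hi=[38, 50] (size 2, min 38) -> median=35.5
Step 5: insert 11 -> lo=[11, 29, 33] (size 3, max 33) hi=[38, 50] (size 2, min 38) -> median=33
Step 6: insert 10 -> lo=[10, 11, 29] (size 3, max 29) hi=[33, 38, 50] (size 3, min 33) -> median=31
Step 7: insert 14 -> lo=[10, 11, 14, 29] (size 4, max 29) hi=[33, 38, 50] (size 3, min 33) -> median=29
Step 8: insert 33 -> lo=[10, 11, 14, 29] (size 4, max 29) hi=[33, 33, 38, 50] (size 4, min 33) -> median=31
Step 9: insert 32 -> lo=[10, 11, 14, 29, 32] (size 5, max 32) hi=[33, 33, 38, 50] (size 4, min 33) -> median=32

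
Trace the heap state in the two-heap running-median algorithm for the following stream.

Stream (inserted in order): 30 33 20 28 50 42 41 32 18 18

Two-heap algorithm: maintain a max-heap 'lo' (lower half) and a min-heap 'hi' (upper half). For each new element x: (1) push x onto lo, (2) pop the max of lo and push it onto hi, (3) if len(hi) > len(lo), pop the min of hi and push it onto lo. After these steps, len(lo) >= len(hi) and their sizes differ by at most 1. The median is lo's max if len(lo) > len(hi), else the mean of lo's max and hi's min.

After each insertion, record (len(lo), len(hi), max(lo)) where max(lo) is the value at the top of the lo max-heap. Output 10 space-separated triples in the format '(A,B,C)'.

Step 1: insert 30 -> lo=[30] hi=[] -> (len(lo)=1, len(hi)=0, max(lo)=30)
Step 2: insert 33 -> lo=[30] hi=[33] -> (len(lo)=1, len(hi)=1, max(lo)=30)
Step 3: insert 20 -> lo=[20, 30] hi=[33] -> (len(lo)=2, len(hi)=1, max(lo)=30)
Step 4: insert 28 -> lo=[20, 28] hi=[30, 33] -> (len(lo)=2, len(hi)=2, max(lo)=28)
Step 5: insert 50 -> lo=[20, 28, 30] hi=[33, 50] -> (len(lo)=3, len(hi)=2, max(lo)=30)
Step 6: insert 42 -> lo=[20, 28, 30] hi=[33, 42, 50] -> (len(lo)=3, len(hi)=3, max(lo)=30)
Step 7: insert 41 -> lo=[20, 28, 30, 33] hi=[41, 42, 50] -> (len(lo)=4, len(hi)=3, max(lo)=33)
Step 8: insert 32 -> lo=[20, 28, 30, 32] hi=[33, 41, 42, 50] -> (len(lo)=4, len(hi)=4, max(lo)=32)
Step 9: insert 18 -> lo=[18, 20, 28, 30, 32] hi=[33, 41, 42, 50] -> (len(lo)=5, len(hi)=4, max(lo)=32)
Step 10: insert 18 -> lo=[18, 18, 20, 28, 30] hi=[32, 33, 41, 42, 50] -> (len(lo)=5, len(hi)=5, max(lo)=30)

Answer: (1,0,30) (1,1,30) (2,1,30) (2,2,28) (3,2,30) (3,3,30) (4,3,33) (4,4,32) (5,4,32) (5,5,30)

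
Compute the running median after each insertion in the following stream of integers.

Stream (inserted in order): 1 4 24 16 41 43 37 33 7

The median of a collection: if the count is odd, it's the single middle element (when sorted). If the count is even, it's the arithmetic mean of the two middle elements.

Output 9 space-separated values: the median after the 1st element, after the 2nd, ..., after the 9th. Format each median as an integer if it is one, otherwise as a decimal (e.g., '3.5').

Step 1: insert 1 -> lo=[1] (size 1, max 1) hi=[] (size 0) -> median=1
Step 2: insert 4 -> lo=[1] (size 1, max 1) hi=[4] (size 1, min 4) -> median=2.5
Step 3: insert 24 -> lo=[1, 4] (size 2, max 4) hi=[24] (size 1, min 24) -> median=4
Step 4: insert 16 -> lo=[1, 4] (size 2, max 4) hi=[16, 24] (size 2, min 16) -> median=10
Step 5: insert 41 -> lo=[1, 4, 16] (size 3, max 16) hi=[24, 41] (size 2, min 24) -> median=16
Step 6: insert 43 -> lo=[1, 4, 16] (size 3, max 16) hi=[24, 41, 43] (size 3, min 24) -> median=20
Step 7: insert 37 -> lo=[1, 4, 16, 24] (size 4, max 24) hi=[37, 41, 43] (size 3, min 37) -> median=24
Step 8: insert 33 -> lo=[1, 4, 16, 24] (size 4, max 24) hi=[33, 37, 41, 43] (size 4, min 33) -> median=28.5
Step 9: insert 7 -> lo=[1, 4, 7, 16, 24] (size 5, max 24) hi=[33, 37, 41, 43] (size 4, min 33) -> median=24

Answer: 1 2.5 4 10 16 20 24 28.5 24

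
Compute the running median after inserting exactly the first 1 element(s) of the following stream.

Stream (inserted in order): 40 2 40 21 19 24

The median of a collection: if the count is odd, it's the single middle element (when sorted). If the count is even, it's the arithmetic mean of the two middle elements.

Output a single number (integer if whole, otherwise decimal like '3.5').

Answer: 40

Derivation:
Step 1: insert 40 -> lo=[40] (size 1, max 40) hi=[] (size 0) -> median=40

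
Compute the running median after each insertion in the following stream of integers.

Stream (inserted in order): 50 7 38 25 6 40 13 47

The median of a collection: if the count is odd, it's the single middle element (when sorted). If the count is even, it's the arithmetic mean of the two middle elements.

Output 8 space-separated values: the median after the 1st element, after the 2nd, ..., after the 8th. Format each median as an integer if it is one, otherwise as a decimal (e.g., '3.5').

Answer: 50 28.5 38 31.5 25 31.5 25 31.5

Derivation:
Step 1: insert 50 -> lo=[50] (size 1, max 50) hi=[] (size 0) -> median=50
Step 2: insert 7 -> lo=[7] (size 1, max 7) hi=[50] (size 1, min 50) -> median=28.5
Step 3: insert 38 -> lo=[7, 38] (size 2, max 38) hi=[50] (size 1, min 50) -> median=38
Step 4: insert 25 -> lo=[7, 25] (size 2, max 25) hi=[38, 50] (size 2, min 38) -> median=31.5
Step 5: insert 6 -> lo=[6, 7, 25] (size 3, max 25) hi=[38, 50] (size 2, min 38) -> median=25
Step 6: insert 40 -> lo=[6, 7, 25] (size 3, max 25) hi=[38, 40, 50] (size 3, min 38) -> median=31.5
Step 7: insert 13 -> lo=[6, 7, 13, 25] (size 4, max 25) hi=[38, 40, 50] (size 3, min 38) -> median=25
Step 8: insert 47 -> lo=[6, 7, 13, 25] (size 4, max 25) hi=[38, 40, 47, 50] (size 4, min 38) -> median=31.5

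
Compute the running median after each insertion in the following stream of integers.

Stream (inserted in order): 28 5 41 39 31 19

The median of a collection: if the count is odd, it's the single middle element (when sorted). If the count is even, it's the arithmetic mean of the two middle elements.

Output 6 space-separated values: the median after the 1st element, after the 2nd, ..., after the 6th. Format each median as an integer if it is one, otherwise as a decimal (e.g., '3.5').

Answer: 28 16.5 28 33.5 31 29.5

Derivation:
Step 1: insert 28 -> lo=[28] (size 1, max 28) hi=[] (size 0) -> median=28
Step 2: insert 5 -> lo=[5] (size 1, max 5) hi=[28] (size 1, min 28) -> median=16.5
Step 3: insert 41 -> lo=[5, 28] (size 2, max 28) hi=[41] (size 1, min 41) -> median=28
Step 4: insert 39 -> lo=[5, 28] (size 2, max 28) hi=[39, 41] (size 2, min 39) -> median=33.5
Step 5: insert 31 -> lo=[5, 28, 31] (size 3, max 31) hi=[39, 41] (size 2, min 39) -> median=31
Step 6: insert 19 -> lo=[5, 19, 28] (size 3, max 28) hi=[31, 39, 41] (size 3, min 31) -> median=29.5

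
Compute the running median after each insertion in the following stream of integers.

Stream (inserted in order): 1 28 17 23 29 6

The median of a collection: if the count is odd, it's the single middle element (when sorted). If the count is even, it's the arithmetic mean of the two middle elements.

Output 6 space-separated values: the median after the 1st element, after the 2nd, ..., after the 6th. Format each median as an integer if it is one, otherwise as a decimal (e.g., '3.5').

Answer: 1 14.5 17 20 23 20

Derivation:
Step 1: insert 1 -> lo=[1] (size 1, max 1) hi=[] (size 0) -> median=1
Step 2: insert 28 -> lo=[1] (size 1, max 1) hi=[28] (size 1, min 28) -> median=14.5
Step 3: insert 17 -> lo=[1, 17] (size 2, max 17) hi=[28] (size 1, min 28) -> median=17
Step 4: insert 23 -> lo=[1, 17] (size 2, max 17) hi=[23, 28] (size 2, min 23) -> median=20
Step 5: insert 29 -> lo=[1, 17, 23] (size 3, max 23) hi=[28, 29] (size 2, min 28) -> median=23
Step 6: insert 6 -> lo=[1, 6, 17] (size 3, max 17) hi=[23, 28, 29] (size 3, min 23) -> median=20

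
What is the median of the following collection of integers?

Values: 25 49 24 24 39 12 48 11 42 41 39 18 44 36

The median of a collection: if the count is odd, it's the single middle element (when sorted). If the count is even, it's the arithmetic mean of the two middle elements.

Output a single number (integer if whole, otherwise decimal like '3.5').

Answer: 37.5

Derivation:
Step 1: insert 25 -> lo=[25] (size 1, max 25) hi=[] (size 0) -> median=25
Step 2: insert 49 -> lo=[25] (size 1, max 25) hi=[49] (size 1, min 49) -> median=37
Step 3: insert 24 -> lo=[24, 25] (size 2, max 25) hi=[49] (size 1, min 49) -> median=25
Step 4: insert 24 -> lo=[24, 24] (size 2, max 24) hi=[25, 49] (size 2, min 25) -> median=24.5
Step 5: insert 39 -> lo=[24, 24, 25] (size 3, max 25) hi=[39, 49] (size 2, min 39) -> median=25
Step 6: insert 12 -> lo=[12, 24, 24] (size 3, max 24) hi=[25, 39, 49] (size 3, min 25) -> median=24.5
Step 7: insert 48 -> lo=[12, 24, 24, 25] (size 4, max 25) hi=[39, 48, 49] (size 3, min 39) -> median=25
Step 8: insert 11 -> lo=[11, 12, 24, 24] (size 4, max 24) hi=[25, 39, 48, 49] (size 4, min 25) -> median=24.5
Step 9: insert 42 -> lo=[11, 12, 24, 24, 25] (size 5, max 25) hi=[39, 42, 48, 49] (size 4, min 39) -> median=25
Step 10: insert 41 -> lo=[11, 12, 24, 24, 25] (size 5, max 25) hi=[39, 41, 42, 48, 49] (size 5, min 39) -> median=32
Step 11: insert 39 -> lo=[11, 12, 24, 24, 25, 39] (size 6, max 39) hi=[39, 41, 42, 48, 49] (size 5, min 39) -> median=39
Step 12: insert 18 -> lo=[11, 12, 18, 24, 24, 25] (size 6, max 25) hi=[39, 39, 41, 42, 48, 49] (size 6, min 39) -> median=32
Step 13: insert 44 -> lo=[11, 12, 18, 24, 24, 25, 39] (size 7, max 39) hi=[39, 41, 42, 44, 48, 49] (size 6, min 39) -> median=39
Step 14: insert 36 -> lo=[11, 12, 18, 24, 24, 25, 36] (size 7, max 36) hi=[39, 39, 41, 42, 44, 48, 49] (size 7, min 39) -> median=37.5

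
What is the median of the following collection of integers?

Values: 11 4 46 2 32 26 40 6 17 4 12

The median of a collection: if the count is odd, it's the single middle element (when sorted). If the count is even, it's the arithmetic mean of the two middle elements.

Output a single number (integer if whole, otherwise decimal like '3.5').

Step 1: insert 11 -> lo=[11] (size 1, max 11) hi=[] (size 0) -> median=11
Step 2: insert 4 -> lo=[4] (size 1, max 4) hi=[11] (size 1, min 11) -> median=7.5
Step 3: insert 46 -> lo=[4, 11] (size 2, max 11) hi=[46] (size 1, min 46) -> median=11
Step 4: insert 2 -> lo=[2, 4] (size 2, max 4) hi=[11, 46] (size 2, min 11) -> median=7.5
Step 5: insert 32 -> lo=[2, 4, 11] (size 3, max 11) hi=[32, 46] (size 2, min 32) -> median=11
Step 6: insert 26 -> lo=[2, 4, 11] (size 3, max 11) hi=[26, 32, 46] (size 3, min 26) -> median=18.5
Step 7: insert 40 -> lo=[2, 4, 11, 26] (size 4, max 26) hi=[32, 40, 46] (size 3, min 32) -> median=26
Step 8: insert 6 -> lo=[2, 4, 6, 11] (size 4, max 11) hi=[26, 32, 40, 46] (size 4, min 26) -> median=18.5
Step 9: insert 17 -> lo=[2, 4, 6, 11, 17] (size 5, max 17) hi=[26, 32, 40, 46] (size 4, min 26) -> median=17
Step 10: insert 4 -> lo=[2, 4, 4, 6, 11] (size 5, max 11) hi=[17, 26, 32, 40, 46] (size 5, min 17) -> median=14
Step 11: insert 12 -> lo=[2, 4, 4, 6, 11, 12] (size 6, max 12) hi=[17, 26, 32, 40, 46] (size 5, min 17) -> median=12

Answer: 12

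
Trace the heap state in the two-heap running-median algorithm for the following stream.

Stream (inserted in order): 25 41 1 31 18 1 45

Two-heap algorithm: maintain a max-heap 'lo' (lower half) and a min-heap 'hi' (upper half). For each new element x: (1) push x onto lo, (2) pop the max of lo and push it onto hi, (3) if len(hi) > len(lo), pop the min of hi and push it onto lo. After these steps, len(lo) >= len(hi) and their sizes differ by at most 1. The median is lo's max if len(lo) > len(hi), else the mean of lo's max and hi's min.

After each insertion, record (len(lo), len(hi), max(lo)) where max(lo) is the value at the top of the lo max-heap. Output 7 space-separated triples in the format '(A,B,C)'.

Step 1: insert 25 -> lo=[25] hi=[] -> (len(lo)=1, len(hi)=0, max(lo)=25)
Step 2: insert 41 -> lo=[25] hi=[41] -> (len(lo)=1, len(hi)=1, max(lo)=25)
Step 3: insert 1 -> lo=[1, 25] hi=[41] -> (len(lo)=2, len(hi)=1, max(lo)=25)
Step 4: insert 31 -> lo=[1, 25] hi=[31, 41] -> (len(lo)=2, len(hi)=2, max(lo)=25)
Step 5: insert 18 -> lo=[1, 18, 25] hi=[31, 41] -> (len(lo)=3, len(hi)=2, max(lo)=25)
Step 6: insert 1 -> lo=[1, 1, 18] hi=[25, 31, 41] -> (len(lo)=3, len(hi)=3, max(lo)=18)
Step 7: insert 45 -> lo=[1, 1, 18, 25] hi=[31, 41, 45] -> (len(lo)=4, len(hi)=3, max(lo)=25)

Answer: (1,0,25) (1,1,25) (2,1,25) (2,2,25) (3,2,25) (3,3,18) (4,3,25)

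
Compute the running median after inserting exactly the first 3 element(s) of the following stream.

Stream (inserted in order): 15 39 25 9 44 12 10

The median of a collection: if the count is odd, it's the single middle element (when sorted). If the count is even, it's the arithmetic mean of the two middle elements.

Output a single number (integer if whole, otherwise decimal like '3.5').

Step 1: insert 15 -> lo=[15] (size 1, max 15) hi=[] (size 0) -> median=15
Step 2: insert 39 -> lo=[15] (size 1, max 15) hi=[39] (size 1, min 39) -> median=27
Step 3: insert 25 -> lo=[15, 25] (size 2, max 25) hi=[39] (size 1, min 39) -> median=25

Answer: 25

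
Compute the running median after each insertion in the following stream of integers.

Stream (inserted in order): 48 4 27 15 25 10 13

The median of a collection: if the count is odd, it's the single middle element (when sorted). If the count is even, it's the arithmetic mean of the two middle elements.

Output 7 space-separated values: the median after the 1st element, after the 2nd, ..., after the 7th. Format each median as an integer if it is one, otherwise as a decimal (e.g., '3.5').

Step 1: insert 48 -> lo=[48] (size 1, max 48) hi=[] (size 0) -> median=48
Step 2: insert 4 -> lo=[4] (size 1, max 4) hi=[48] (size 1, min 48) -> median=26
Step 3: insert 27 -> lo=[4, 27] (size 2, max 27) hi=[48] (size 1, min 48) -> median=27
Step 4: insert 15 -> lo=[4, 15] (size 2, max 15) hi=[27, 48] (size 2, min 27) -> median=21
Step 5: insert 25 -> lo=[4, 15, 25] (size 3, max 25) hi=[27, 48] (size 2, min 27) -> median=25
Step 6: insert 10 -> lo=[4, 10, 15] (size 3, max 15) hi=[25, 27, 48] (size 3, min 25) -> median=20
Step 7: insert 13 -> lo=[4, 10, 13, 15] (size 4, max 15) hi=[25, 27, 48] (size 3, min 25) -> median=15

Answer: 48 26 27 21 25 20 15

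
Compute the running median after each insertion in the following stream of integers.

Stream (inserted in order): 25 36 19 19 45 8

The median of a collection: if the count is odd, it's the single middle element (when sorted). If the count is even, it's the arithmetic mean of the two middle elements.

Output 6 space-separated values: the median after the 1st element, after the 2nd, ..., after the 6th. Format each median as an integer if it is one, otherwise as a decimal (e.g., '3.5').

Step 1: insert 25 -> lo=[25] (size 1, max 25) hi=[] (size 0) -> median=25
Step 2: insert 36 -> lo=[25] (size 1, max 25) hi=[36] (size 1, min 36) -> median=30.5
Step 3: insert 19 -> lo=[19, 25] (size 2, max 25) hi=[36] (size 1, min 36) -> median=25
Step 4: insert 19 -> lo=[19, 19] (size 2, max 19) hi=[25, 36] (size 2, min 25) -> median=22
Step 5: insert 45 -> lo=[19, 19, 25] (size 3, max 25) hi=[36, 45] (size 2, min 36) -> median=25
Step 6: insert 8 -> lo=[8, 19, 19] (size 3, max 19) hi=[25, 36, 45] (size 3, min 25) -> median=22

Answer: 25 30.5 25 22 25 22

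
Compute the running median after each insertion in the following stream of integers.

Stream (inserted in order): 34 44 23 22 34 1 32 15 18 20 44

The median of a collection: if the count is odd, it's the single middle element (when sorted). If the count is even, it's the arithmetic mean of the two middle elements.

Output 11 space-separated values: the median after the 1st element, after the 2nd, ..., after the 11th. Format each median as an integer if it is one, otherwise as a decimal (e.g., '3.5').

Step 1: insert 34 -> lo=[34] (size 1, max 34) hi=[] (size 0) -> median=34
Step 2: insert 44 -> lo=[34] (size 1, max 34) hi=[44] (size 1, min 44) -> median=39
Step 3: insert 23 -> lo=[23, 34] (size 2, max 34) hi=[44] (size 1, min 44) -> median=34
Step 4: insert 22 -> lo=[22, 23] (size 2, max 23) hi=[34, 44] (size 2, min 34) -> median=28.5
Step 5: insert 34 -> lo=[22, 23, 34] (size 3, max 34) hi=[34, 44] (size 2, min 34) -> median=34
Step 6: insert 1 -> lo=[1, 22, 23] (size 3, max 23) hi=[34, 34, 44] (size 3, min 34) -> median=28.5
Step 7: insert 32 -> lo=[1, 22, 23, 32] (size 4, max 32) hi=[34, 34, 44] (size 3, min 34) -> median=32
Step 8: insert 15 -> lo=[1, 15, 22, 23] (size 4, max 23) hi=[32, 34, 34, 44] (size 4, min 32) -> median=27.5
Step 9: insert 18 -> lo=[1, 15, 18, 22, 23] (size 5, max 23) hi=[32, 34, 34, 44] (size 4, min 32) -> median=23
Step 10: insert 20 -> lo=[1, 15, 18, 20, 22] (size 5, max 22) hi=[23, 32, 34, 34, 44] (size 5, min 23) -> median=22.5
Step 11: insert 44 -> lo=[1, 15, 18, 20, 22, 23] (size 6, max 23) hi=[32, 34, 34, 44, 44] (size 5, min 32) -> median=23

Answer: 34 39 34 28.5 34 28.5 32 27.5 23 22.5 23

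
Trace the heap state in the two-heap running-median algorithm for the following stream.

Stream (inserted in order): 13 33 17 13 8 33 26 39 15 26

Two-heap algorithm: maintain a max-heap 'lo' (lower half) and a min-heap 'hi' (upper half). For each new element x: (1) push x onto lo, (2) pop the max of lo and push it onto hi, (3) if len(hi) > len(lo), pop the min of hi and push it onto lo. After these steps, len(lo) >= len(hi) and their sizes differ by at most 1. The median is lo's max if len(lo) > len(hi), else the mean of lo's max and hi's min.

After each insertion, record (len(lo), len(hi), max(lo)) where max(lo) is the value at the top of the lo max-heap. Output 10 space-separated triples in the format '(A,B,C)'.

Answer: (1,0,13) (1,1,13) (2,1,17) (2,2,13) (3,2,13) (3,3,13) (4,3,17) (4,4,17) (5,4,17) (5,5,17)

Derivation:
Step 1: insert 13 -> lo=[13] hi=[] -> (len(lo)=1, len(hi)=0, max(lo)=13)
Step 2: insert 33 -> lo=[13] hi=[33] -> (len(lo)=1, len(hi)=1, max(lo)=13)
Step 3: insert 17 -> lo=[13, 17] hi=[33] -> (len(lo)=2, len(hi)=1, max(lo)=17)
Step 4: insert 13 -> lo=[13, 13] hi=[17, 33] -> (len(lo)=2, len(hi)=2, max(lo)=13)
Step 5: insert 8 -> lo=[8, 13, 13] hi=[17, 33] -> (len(lo)=3, len(hi)=2, max(lo)=13)
Step 6: insert 33 -> lo=[8, 13, 13] hi=[17, 33, 33] -> (len(lo)=3, len(hi)=3, max(lo)=13)
Step 7: insert 26 -> lo=[8, 13, 13, 17] hi=[26, 33, 33] -> (len(lo)=4, len(hi)=3, max(lo)=17)
Step 8: insert 39 -> lo=[8, 13, 13, 17] hi=[26, 33, 33, 39] -> (len(lo)=4, len(hi)=4, max(lo)=17)
Step 9: insert 15 -> lo=[8, 13, 13, 15, 17] hi=[26, 33, 33, 39] -> (len(lo)=5, len(hi)=4, max(lo)=17)
Step 10: insert 26 -> lo=[8, 13, 13, 15, 17] hi=[26, 26, 33, 33, 39] -> (len(lo)=5, len(hi)=5, max(lo)=17)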